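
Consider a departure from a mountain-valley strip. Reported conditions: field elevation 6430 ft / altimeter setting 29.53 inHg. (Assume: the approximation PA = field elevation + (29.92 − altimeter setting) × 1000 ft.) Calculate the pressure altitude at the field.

Pressure correction = (29.92 − 29.53) × 1000 = +390 ft.
Pressure altitude = 6430 + (+390) = 6820 ft.

6820 ft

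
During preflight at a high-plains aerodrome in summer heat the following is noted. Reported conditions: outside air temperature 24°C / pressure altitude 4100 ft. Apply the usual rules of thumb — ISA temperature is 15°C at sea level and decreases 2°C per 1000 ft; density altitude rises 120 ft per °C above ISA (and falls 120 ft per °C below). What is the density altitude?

ISA temperature at 4100 ft = 15 − 2 × (4100/1000) = 6.8°C.
ISA deviation = 24 − 6.8 = +17.2°C.
Density altitude = 4100 + 120 × (17.2) = 4100 + (+2064) = 6164 ft.

6164 ft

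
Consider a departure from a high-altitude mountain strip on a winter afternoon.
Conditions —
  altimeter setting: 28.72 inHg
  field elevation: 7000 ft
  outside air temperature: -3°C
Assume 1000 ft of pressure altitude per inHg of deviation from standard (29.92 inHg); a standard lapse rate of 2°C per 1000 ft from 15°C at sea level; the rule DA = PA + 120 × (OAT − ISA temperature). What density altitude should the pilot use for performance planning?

Pressure altitude = 7000 + (29.92 − 28.72) × 1000 = 7000 + (+1200) = 8200 ft.
ISA temperature at 8200 ft = 15 − 2 × (8200/1000) = -1.4°C.
ISA deviation = -3 − (-1.4) = -1.6°C.
Density altitude = 8200 + 120 × (-1.6) = 8008 ft.

8008 ft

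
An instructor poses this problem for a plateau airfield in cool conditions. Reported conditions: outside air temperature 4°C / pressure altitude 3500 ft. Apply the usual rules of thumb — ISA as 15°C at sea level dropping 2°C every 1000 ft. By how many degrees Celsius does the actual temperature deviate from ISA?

ISA-4°C

ISA temperature at 3500 ft = 15 − 2 × (3500/1000) = 8°C.
Deviation = OAT − ISA = 4 − 8 = -4°C.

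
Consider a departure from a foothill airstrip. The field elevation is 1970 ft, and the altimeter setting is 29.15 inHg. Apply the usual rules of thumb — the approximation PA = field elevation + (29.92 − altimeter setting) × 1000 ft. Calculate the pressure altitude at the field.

2740 ft

Pressure correction = (29.92 − 29.15) × 1000 = +770 ft.
Pressure altitude = 1970 + (+770) = 2740 ft.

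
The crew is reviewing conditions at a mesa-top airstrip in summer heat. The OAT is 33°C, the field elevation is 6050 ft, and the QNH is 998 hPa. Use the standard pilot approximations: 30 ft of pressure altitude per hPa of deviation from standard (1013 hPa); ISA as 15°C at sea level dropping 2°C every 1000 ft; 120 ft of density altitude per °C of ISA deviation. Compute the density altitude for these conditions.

10220 ft

Pressure altitude = 6050 + (1013 − 998) × 30 = 6050 + (+450) = 6500 ft.
ISA temperature at 6500 ft = 15 − 2 × (6500/1000) = 2°C.
ISA deviation = 33 − 2 = +31°C.
Density altitude = 6500 + 120 × (31) = 10220 ft.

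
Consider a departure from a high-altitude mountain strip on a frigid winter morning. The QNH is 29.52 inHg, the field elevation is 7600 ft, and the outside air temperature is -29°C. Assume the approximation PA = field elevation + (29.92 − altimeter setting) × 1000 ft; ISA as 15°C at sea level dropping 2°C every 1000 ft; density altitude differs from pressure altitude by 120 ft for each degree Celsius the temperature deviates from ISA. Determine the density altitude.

4640 ft

Pressure altitude = 7600 + (29.92 − 29.52) × 1000 = 7600 + (+400) = 8000 ft.
ISA temperature at 8000 ft = 15 − 2 × (8000/1000) = -1°C.
ISA deviation = -29 − (-1) = -28°C.
Density altitude = 8000 + 120 × (-28) = 4640 ft.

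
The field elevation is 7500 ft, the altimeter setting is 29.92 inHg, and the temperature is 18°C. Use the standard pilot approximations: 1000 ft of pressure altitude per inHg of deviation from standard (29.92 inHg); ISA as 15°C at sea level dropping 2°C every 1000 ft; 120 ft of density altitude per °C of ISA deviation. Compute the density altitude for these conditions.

Pressure altitude = 7500 + (29.92 − 29.92) × 1000 = 7500 + (0) = 7500 ft.
ISA temperature at 7500 ft = 15 − 2 × (7500/1000) = 0°C.
ISA deviation = 18 − 0 = +18°C.
Density altitude = 7500 + 120 × (18) = 9660 ft.

9660 ft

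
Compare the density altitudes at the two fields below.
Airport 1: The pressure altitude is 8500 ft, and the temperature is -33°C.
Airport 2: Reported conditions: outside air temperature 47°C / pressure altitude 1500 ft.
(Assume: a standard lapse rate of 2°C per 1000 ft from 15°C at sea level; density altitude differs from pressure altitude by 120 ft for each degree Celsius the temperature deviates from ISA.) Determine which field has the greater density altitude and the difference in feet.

Airport 2 by 920 ft

Airport 1: ISA temp = -2°C, deviation -31°C, DA = 8500 + 120 × (-31) = 4780 ft.
Airport 2: ISA temp = 12°C, deviation +35°C, DA = 1500 + 120 × 35 = 5700 ft.
Airport 2 is higher by 5700 − 4780 = 920 ft.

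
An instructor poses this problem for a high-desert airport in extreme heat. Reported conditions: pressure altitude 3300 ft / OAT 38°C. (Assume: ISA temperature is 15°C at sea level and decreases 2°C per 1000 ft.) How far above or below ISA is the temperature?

ISA temperature at 3300 ft = 15 − 2 × (3300/1000) = 8.4°C.
Deviation = OAT − ISA = 38 − 8.4 = +29.6°C.

ISA+29.6°C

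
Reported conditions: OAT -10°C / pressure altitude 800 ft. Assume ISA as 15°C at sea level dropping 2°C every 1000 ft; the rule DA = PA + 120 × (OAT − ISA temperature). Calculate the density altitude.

ISA temperature at 800 ft = 15 − 2 × (800/1000) = 13.4°C.
ISA deviation = -10 − 13.4 = -23.4°C.
Density altitude = 800 + 120 × (-23.4) = 800 + (-2808) = -2008 ft.

-2008 ft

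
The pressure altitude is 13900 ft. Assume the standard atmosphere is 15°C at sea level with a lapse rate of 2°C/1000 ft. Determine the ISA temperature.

ISA temperature = 15 − 2 × (13900/1000) = 15 − 27.8 = -12.8°C.

-12.8°C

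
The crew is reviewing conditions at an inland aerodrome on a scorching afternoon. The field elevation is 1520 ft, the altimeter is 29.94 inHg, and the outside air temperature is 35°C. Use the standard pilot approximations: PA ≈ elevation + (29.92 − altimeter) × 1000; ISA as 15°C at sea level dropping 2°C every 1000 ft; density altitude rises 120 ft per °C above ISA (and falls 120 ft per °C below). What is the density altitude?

Pressure altitude = 1520 + (29.92 − 29.94) × 1000 = 1520 + (-20) = 1500 ft.
ISA temperature at 1500 ft = 15 − 2 × (1500/1000) = 12°C.
ISA deviation = 35 − 12 = +23°C.
Density altitude = 1500 + 120 × (23) = 4260 ft.

4260 ft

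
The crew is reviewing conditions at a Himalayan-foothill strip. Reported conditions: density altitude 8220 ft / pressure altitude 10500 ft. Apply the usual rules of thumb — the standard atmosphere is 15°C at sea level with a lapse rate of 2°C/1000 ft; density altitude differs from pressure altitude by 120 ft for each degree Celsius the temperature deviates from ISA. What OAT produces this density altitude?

-25°C

Density altitude − pressure altitude = 8220 − 10500 = -2280 ft.
At 120 ft/°C that is an ISA deviation of -2280/120 = -19°C.
ISA temperature at 10500 ft = 15 − 2 × (10500/1000) = -6°C.
OAT = ISA + deviation = -6 + (-19) = -25°C.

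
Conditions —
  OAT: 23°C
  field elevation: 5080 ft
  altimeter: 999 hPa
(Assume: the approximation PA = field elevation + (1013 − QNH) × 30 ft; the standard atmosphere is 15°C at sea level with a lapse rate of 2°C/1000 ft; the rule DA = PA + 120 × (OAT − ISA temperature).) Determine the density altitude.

Pressure altitude = 5080 + (1013 − 999) × 30 = 5080 + (+420) = 5500 ft.
ISA temperature at 5500 ft = 15 − 2 × (5500/1000) = 4°C.
ISA deviation = 23 − 4 = +19°C.
Density altitude = 5500 + 120 × (19) = 7780 ft.

7780 ft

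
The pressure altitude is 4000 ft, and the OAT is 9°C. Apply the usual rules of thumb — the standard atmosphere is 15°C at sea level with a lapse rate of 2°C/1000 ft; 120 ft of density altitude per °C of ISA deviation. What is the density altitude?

4240 ft

ISA temperature at 4000 ft = 15 − 2 × (4000/1000) = 7°C.
ISA deviation = 9 − 7 = +2°C.
Density altitude = 4000 + 120 × (2) = 4000 + (+240) = 4240 ft.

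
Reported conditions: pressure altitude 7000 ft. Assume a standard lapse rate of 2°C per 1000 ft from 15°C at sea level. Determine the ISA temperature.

ISA temperature = 15 − 2 × (7000/1000) = 15 − 14 = 1°C.

1°C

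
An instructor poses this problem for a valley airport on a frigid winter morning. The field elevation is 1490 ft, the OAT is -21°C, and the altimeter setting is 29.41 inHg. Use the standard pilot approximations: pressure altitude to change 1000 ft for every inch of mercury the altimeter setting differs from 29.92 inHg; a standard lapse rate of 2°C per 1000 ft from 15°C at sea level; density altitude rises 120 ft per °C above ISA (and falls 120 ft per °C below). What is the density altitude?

-1840 ft

Pressure altitude = 1490 + (29.92 − 29.41) × 1000 = 1490 + (+510) = 2000 ft.
ISA temperature at 2000 ft = 15 − 2 × (2000/1000) = 11°C.
ISA deviation = -21 − 11 = -32°C.
Density altitude = 2000 + 120 × (-32) = -1840 ft.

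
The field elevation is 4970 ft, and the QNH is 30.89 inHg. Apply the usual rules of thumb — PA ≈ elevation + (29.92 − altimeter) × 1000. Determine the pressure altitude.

Pressure correction = (29.92 − 30.89) × 1000 = -970 ft.
Pressure altitude = 4970 + (-970) = 4000 ft.

4000 ft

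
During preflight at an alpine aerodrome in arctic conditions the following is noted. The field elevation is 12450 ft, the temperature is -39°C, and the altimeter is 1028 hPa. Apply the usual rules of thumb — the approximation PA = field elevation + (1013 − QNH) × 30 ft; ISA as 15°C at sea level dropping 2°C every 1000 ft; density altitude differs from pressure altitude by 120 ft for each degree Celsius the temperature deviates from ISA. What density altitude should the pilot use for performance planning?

Pressure altitude = 12450 + (1013 − 1028) × 30 = 12450 + (-450) = 12000 ft.
ISA temperature at 12000 ft = 15 − 2 × (12000/1000) = -9°C.
ISA deviation = -39 − (-9) = -30°C.
Density altitude = 12000 + 120 × (-30) = 8400 ft.

8400 ft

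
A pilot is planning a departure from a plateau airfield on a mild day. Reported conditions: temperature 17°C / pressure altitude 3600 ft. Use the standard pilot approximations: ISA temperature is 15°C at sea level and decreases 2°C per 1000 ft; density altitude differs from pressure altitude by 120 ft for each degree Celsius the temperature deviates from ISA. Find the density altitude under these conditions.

ISA temperature at 3600 ft = 15 − 2 × (3600/1000) = 7.8°C.
ISA deviation = 17 − 7.8 = +9.2°C.
Density altitude = 3600 + 120 × (9.2) = 3600 + (+1104) = 4704 ft.

4704 ft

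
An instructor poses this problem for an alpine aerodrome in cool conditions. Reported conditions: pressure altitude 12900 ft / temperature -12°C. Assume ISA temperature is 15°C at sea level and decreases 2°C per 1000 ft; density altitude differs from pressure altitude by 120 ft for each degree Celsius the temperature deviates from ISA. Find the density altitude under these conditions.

12756 ft

ISA temperature at 12900 ft = 15 − 2 × (12900/1000) = -10.8°C.
ISA deviation = -12 − (-10.8) = -1.2°C.
Density altitude = 12900 + 120 × (-1.2) = 12900 + (-144) = 12756 ft.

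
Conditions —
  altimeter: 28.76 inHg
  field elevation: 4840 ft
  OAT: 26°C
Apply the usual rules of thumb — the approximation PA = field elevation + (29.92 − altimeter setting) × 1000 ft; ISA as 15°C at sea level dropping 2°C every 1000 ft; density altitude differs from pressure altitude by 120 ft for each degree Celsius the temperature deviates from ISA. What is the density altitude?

8760 ft

Pressure altitude = 4840 + (29.92 − 28.76) × 1000 = 4840 + (+1160) = 6000 ft.
ISA temperature at 6000 ft = 15 − 2 × (6000/1000) = 3°C.
ISA deviation = 26 − 3 = +23°C.
Density altitude = 6000 + 120 × (23) = 8760 ft.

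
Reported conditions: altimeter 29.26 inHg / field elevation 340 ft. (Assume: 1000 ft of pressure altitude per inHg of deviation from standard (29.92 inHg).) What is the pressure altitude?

Pressure correction = (29.92 − 29.26) × 1000 = +660 ft.
Pressure altitude = 340 + (+660) = 1000 ft.

1000 ft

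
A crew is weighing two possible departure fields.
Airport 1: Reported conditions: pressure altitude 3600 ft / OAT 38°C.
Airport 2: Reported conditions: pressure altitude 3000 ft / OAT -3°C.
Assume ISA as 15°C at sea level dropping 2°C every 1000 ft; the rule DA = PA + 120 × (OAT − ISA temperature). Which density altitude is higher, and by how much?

Airport 1: ISA temp = 7.8°C, deviation +30.2°C, DA = 3600 + 120 × 30.2 = 7224 ft.
Airport 2: ISA temp = 9°C, deviation -12°C, DA = 3000 + 120 × (-12) = 1560 ft.
Airport 1 is higher by 7224 − 1560 = 5664 ft.

Airport 1 by 5664 ft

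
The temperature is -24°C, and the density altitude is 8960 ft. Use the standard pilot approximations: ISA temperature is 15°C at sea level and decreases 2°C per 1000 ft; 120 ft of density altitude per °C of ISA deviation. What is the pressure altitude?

DA = PA + 120 × (OAT − (15 − 2·PA/1000)) = PA + 120·OAT − 1800 + 0.24·PA = 1.24·PA + 120·OAT − 1800.
So 1.24·PA = 8960 − 120 × (-24) + 1800 = 13640.
PA = 13640 / 1.24 = 11000 ft.

11000 ft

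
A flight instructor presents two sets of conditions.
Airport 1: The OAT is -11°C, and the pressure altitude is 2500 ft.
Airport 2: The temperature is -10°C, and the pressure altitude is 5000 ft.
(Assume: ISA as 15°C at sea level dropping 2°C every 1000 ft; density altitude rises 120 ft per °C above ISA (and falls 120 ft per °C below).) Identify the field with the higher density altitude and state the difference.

Airport 1: ISA temp = 10°C, deviation -21°C, DA = 2500 + 120 × (-21) = -20 ft.
Airport 2: ISA temp = 5°C, deviation -15°C, DA = 5000 + 120 × (-15) = 3200 ft.
Airport 2 is higher by 3200 − (-20) = 3220 ft.

Airport 2 by 3220 ft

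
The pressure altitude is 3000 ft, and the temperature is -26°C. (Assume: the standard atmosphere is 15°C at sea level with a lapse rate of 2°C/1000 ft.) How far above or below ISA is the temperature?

ISA-35°C

ISA temperature at 3000 ft = 15 − 2 × (3000/1000) = 9°C.
Deviation = OAT − ISA = -26 − 9 = -35°C.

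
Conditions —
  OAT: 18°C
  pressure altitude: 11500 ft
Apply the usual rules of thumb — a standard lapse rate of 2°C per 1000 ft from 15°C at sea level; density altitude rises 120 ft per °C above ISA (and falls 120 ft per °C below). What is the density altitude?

14620 ft

ISA temperature at 11500 ft = 15 − 2 × (11500/1000) = -8°C.
ISA deviation = 18 − (-8) = +26°C.
Density altitude = 11500 + 120 × (26) = 11500 + (+3120) = 14620 ft.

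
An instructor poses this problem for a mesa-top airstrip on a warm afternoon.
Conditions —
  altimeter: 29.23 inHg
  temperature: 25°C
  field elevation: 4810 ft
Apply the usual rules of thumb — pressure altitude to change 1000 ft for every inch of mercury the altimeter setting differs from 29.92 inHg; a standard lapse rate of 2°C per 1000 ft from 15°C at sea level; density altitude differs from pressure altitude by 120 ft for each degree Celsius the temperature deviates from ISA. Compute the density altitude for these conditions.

Pressure altitude = 4810 + (29.92 − 29.23) × 1000 = 4810 + (+690) = 5500 ft.
ISA temperature at 5500 ft = 15 − 2 × (5500/1000) = 4°C.
ISA deviation = 25 − 4 = +21°C.
Density altitude = 5500 + 120 × (21) = 8020 ft.

8020 ft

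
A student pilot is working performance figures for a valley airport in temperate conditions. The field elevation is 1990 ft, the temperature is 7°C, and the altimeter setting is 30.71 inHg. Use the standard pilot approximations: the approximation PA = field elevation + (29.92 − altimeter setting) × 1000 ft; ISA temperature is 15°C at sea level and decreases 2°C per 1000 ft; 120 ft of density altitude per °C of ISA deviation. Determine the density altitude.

Pressure altitude = 1990 + (29.92 − 30.71) × 1000 = 1990 + (-790) = 1200 ft.
ISA temperature at 1200 ft = 15 − 2 × (1200/1000) = 12.6°C.
ISA deviation = 7 − 12.6 = -5.6°C.
Density altitude = 1200 + 120 × (-5.6) = 528 ft.

528 ft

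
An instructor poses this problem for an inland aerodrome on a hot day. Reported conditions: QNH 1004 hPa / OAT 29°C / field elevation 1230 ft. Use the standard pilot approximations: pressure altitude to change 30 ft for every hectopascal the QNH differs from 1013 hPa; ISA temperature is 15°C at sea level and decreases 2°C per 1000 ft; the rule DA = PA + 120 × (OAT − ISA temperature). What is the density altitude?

Pressure altitude = 1230 + (1013 − 1004) × 30 = 1230 + (+270) = 1500 ft.
ISA temperature at 1500 ft = 15 − 2 × (1500/1000) = 12°C.
ISA deviation = 29 − 12 = +17°C.
Density altitude = 1500 + 120 × (17) = 3540 ft.

3540 ft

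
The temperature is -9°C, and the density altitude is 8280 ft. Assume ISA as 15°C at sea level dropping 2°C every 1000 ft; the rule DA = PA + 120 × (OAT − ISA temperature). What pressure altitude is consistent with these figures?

DA = PA + 120 × (OAT − (15 − 2·PA/1000)) = PA + 120·OAT − 1800 + 0.24·PA = 1.24·PA + 120·OAT − 1800.
So 1.24·PA = 8280 − 120 × (-9) + 1800 = 11160.
PA = 11160 / 1.24 = 9000 ft.

9000 ft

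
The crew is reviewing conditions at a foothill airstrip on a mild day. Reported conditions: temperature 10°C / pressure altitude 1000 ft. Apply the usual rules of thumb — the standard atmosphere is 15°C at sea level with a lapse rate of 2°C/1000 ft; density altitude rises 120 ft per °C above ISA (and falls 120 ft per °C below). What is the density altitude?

ISA temperature at 1000 ft = 15 − 2 × (1000/1000) = 13°C.
ISA deviation = 10 − 13 = -3°C.
Density altitude = 1000 + 120 × (-3) = 1000 + (-360) = 640 ft.

640 ft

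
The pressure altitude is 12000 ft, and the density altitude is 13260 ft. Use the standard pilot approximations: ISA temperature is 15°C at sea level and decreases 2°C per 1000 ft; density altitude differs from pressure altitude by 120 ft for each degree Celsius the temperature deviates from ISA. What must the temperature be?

1.5°C

Density altitude − pressure altitude = 13260 − 12000 = +1260 ft.
At 120 ft/°C that is an ISA deviation of 1260/120 = +10.5°C.
ISA temperature at 12000 ft = 15 − 2 × (12000/1000) = -9°C.
OAT = ISA + deviation = -9 + (+10.5) = 1.5°C.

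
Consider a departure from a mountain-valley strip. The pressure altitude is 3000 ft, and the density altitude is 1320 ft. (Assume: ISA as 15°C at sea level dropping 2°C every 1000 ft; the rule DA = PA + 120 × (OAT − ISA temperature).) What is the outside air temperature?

-5°C

Density altitude − pressure altitude = 1320 − 3000 = -1680 ft.
At 120 ft/°C that is an ISA deviation of -1680/120 = -14°C.
ISA temperature at 3000 ft = 15 − 2 × (3000/1000) = 9°C.
OAT = ISA + deviation = 9 + (-14) = -5°C.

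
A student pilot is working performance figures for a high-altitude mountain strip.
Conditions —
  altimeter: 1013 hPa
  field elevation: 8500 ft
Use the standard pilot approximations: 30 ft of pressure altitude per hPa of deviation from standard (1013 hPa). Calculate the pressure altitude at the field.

8500 ft

Pressure correction = (1013 − 1013) × 30 = 0 ft.
Pressure altitude = 8500 + (0) = 8500 ft.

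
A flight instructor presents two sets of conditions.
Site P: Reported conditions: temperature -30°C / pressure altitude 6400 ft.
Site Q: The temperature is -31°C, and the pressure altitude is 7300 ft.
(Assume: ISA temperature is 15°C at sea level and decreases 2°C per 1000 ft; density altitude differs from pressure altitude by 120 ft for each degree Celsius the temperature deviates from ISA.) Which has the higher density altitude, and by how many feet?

Site Q by 996 ft

Site P: ISA temp = 2.2°C, deviation -32.2°C, DA = 6400 + 120 × (-32.2) = 2536 ft.
Site Q: ISA temp = 0.4°C, deviation -31.4°C, DA = 7300 + 120 × (-31.4) = 3532 ft.
Site Q is higher by 3532 − 2536 = 996 ft.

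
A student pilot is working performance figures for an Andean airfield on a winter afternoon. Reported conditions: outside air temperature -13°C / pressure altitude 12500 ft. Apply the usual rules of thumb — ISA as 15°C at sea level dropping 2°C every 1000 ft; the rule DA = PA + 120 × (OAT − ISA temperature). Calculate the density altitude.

12140 ft

ISA temperature at 12500 ft = 15 − 2 × (12500/1000) = -10°C.
ISA deviation = -13 − (-10) = -3°C.
Density altitude = 12500 + 120 × (-3) = 12500 + (-360) = 12140 ft.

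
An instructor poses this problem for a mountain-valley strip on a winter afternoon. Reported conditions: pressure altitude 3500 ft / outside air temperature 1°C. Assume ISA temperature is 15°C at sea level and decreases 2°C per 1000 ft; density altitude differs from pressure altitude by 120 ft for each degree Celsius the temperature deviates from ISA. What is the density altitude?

2660 ft

ISA temperature at 3500 ft = 15 − 2 × (3500/1000) = 8°C.
ISA deviation = 1 − 8 = -7°C.
Density altitude = 3500 + 120 × (-7) = 3500 + (-840) = 2660 ft.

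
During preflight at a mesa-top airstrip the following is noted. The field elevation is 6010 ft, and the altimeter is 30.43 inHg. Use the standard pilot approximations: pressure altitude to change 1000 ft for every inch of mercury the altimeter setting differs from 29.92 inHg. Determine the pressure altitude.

5500 ft

Pressure correction = (29.92 − 30.43) × 1000 = -510 ft.
Pressure altitude = 6010 + (-510) = 5500 ft.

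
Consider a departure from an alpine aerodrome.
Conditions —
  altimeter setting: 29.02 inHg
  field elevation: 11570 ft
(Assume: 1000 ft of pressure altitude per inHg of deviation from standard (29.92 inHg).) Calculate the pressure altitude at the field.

12470 ft

Pressure correction = (29.92 − 29.02) × 1000 = +900 ft.
Pressure altitude = 11570 + (+900) = 12470 ft.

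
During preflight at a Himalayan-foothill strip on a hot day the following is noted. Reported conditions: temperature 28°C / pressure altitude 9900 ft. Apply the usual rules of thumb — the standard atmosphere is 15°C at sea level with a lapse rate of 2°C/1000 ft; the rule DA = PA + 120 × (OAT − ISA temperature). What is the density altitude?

13836 ft

ISA temperature at 9900 ft = 15 − 2 × (9900/1000) = -4.8°C.
ISA deviation = 28 − (-4.8) = +32.8°C.
Density altitude = 9900 + 120 × (32.8) = 9900 + (+3936) = 13836 ft.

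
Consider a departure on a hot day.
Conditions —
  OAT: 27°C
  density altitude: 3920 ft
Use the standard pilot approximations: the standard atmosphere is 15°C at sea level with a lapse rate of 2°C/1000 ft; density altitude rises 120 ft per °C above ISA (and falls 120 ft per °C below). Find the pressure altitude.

2000 ft

DA = PA + 120 × (OAT − (15 − 2·PA/1000)) = PA + 120·OAT − 1800 + 0.24·PA = 1.24·PA + 120·OAT − 1800.
So 1.24·PA = 3920 − 120 × 27 + 1800 = 2480.
PA = 2480 / 1.24 = 2000 ft.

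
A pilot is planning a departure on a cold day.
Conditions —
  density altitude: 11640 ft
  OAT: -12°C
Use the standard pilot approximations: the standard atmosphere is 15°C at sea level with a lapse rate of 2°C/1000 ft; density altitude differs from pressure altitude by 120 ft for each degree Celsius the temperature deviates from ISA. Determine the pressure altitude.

12000 ft

DA = PA + 120 × (OAT − (15 − 2·PA/1000)) = PA + 120·OAT − 1800 + 0.24·PA = 1.24·PA + 120·OAT − 1800.
So 1.24·PA = 11640 − 120 × (-12) + 1800 = 14880.
PA = 14880 / 1.24 = 12000 ft.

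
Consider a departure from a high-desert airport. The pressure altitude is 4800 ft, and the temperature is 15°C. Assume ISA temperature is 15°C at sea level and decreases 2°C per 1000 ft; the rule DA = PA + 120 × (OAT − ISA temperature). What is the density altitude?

ISA temperature at 4800 ft = 15 − 2 × (4800/1000) = 5.4°C.
ISA deviation = 15 − 5.4 = +9.6°C.
Density altitude = 4800 + 120 × (9.6) = 4800 + (+1152) = 5952 ft.

5952 ft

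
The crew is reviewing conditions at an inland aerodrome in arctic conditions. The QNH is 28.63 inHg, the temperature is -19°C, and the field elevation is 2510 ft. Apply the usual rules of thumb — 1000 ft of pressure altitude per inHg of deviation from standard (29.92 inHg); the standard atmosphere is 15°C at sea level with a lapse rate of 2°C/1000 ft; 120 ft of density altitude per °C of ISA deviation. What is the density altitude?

632 ft

Pressure altitude = 2510 + (29.92 − 28.63) × 1000 = 2510 + (+1290) = 3800 ft.
ISA temperature at 3800 ft = 15 − 2 × (3800/1000) = 7.4°C.
ISA deviation = -19 − 7.4 = -26.4°C.
Density altitude = 3800 + 120 × (-26.4) = 632 ft.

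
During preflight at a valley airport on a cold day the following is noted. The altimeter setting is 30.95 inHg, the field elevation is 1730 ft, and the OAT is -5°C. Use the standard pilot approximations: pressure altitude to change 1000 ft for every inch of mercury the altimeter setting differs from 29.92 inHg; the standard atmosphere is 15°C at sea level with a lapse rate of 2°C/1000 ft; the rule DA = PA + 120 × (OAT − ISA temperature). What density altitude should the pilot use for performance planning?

Pressure altitude = 1730 + (29.92 − 30.95) × 1000 = 1730 + (-1030) = 700 ft.
ISA temperature at 700 ft = 15 − 2 × (700/1000) = 13.6°C.
ISA deviation = -5 − 13.6 = -18.6°C.
Density altitude = 700 + 120 × (-18.6) = -1532 ft.

-1532 ft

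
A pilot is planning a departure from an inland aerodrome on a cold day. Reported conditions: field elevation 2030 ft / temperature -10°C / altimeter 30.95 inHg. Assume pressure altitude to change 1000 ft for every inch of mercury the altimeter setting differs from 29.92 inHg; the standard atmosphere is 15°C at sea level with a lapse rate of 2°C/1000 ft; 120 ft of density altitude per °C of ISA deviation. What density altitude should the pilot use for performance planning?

-1760 ft

Pressure altitude = 2030 + (29.92 − 30.95) × 1000 = 2030 + (-1030) = 1000 ft.
ISA temperature at 1000 ft = 15 − 2 × (1000/1000) = 13°C.
ISA deviation = -10 − 13 = -23°C.
Density altitude = 1000 + 120 × (-23) = -1760 ft.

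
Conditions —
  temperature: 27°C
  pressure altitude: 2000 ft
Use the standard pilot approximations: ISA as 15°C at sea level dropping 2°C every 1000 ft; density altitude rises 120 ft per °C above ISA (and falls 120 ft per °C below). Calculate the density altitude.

ISA temperature at 2000 ft = 15 − 2 × (2000/1000) = 11°C.
ISA deviation = 27 − 11 = +16°C.
Density altitude = 2000 + 120 × (16) = 2000 + (+1920) = 3920 ft.

3920 ft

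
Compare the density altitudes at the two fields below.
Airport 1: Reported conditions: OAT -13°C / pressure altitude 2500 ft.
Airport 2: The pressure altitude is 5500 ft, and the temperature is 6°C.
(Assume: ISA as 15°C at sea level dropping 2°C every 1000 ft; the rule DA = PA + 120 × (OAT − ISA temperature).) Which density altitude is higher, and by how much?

Airport 1: ISA temp = 10°C, deviation -23°C, DA = 2500 + 120 × (-23) = -260 ft.
Airport 2: ISA temp = 4°C, deviation +2°C, DA = 5500 + 120 × 2 = 5740 ft.
Airport 2 is higher by 5740 − (-260) = 6000 ft.

Airport 2 by 6000 ft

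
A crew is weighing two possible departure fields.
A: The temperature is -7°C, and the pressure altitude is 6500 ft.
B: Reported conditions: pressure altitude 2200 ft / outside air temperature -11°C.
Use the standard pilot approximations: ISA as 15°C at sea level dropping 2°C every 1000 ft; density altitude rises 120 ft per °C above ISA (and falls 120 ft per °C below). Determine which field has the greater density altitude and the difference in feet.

A by 5812 ft

A: ISA temp = 2°C, deviation -9°C, DA = 6500 + 120 × (-9) = 5420 ft.
B: ISA temp = 10.6°C, deviation -21.6°C, DA = 2200 + 120 × (-21.6) = -392 ft.
A is higher by 5420 − (-392) = 5812 ft.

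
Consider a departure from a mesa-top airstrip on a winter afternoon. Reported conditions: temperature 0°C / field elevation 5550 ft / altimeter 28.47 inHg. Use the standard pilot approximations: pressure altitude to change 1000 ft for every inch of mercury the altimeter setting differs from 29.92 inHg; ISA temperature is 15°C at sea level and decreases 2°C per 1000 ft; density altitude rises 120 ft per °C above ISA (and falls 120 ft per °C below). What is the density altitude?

6880 ft

Pressure altitude = 5550 + (29.92 − 28.47) × 1000 = 5550 + (+1450) = 7000 ft.
ISA temperature at 7000 ft = 15 − 2 × (7000/1000) = 1°C.
ISA deviation = 0 − 1 = -1°C.
Density altitude = 7000 + 120 × (-1) = 6880 ft.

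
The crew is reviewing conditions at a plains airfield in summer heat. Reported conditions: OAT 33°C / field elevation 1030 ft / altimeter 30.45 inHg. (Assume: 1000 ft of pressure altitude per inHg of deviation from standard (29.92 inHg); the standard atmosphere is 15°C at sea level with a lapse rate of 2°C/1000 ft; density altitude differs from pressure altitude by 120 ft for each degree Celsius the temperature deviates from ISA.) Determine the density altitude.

Pressure altitude = 1030 + (29.92 − 30.45) × 1000 = 1030 + (-530) = 500 ft.
ISA temperature at 500 ft = 15 − 2 × (500/1000) = 14°C.
ISA deviation = 33 − 14 = +19°C.
Density altitude = 500 + 120 × (19) = 2780 ft.

2780 ft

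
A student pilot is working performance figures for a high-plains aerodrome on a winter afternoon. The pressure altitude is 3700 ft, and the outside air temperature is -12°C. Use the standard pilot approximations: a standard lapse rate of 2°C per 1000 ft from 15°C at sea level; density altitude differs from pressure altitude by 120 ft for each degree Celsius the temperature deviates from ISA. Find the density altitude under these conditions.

ISA temperature at 3700 ft = 15 − 2 × (3700/1000) = 7.6°C.
ISA deviation = -12 − 7.6 = -19.6°C.
Density altitude = 3700 + 120 × (-19.6) = 3700 + (-2352) = 1348 ft.

1348 ft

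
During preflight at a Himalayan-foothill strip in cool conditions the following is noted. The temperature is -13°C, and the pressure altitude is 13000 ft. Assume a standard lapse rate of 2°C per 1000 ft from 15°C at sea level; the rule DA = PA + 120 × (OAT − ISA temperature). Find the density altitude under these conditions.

12760 ft

ISA temperature at 13000 ft = 15 − 2 × (13000/1000) = -11°C.
ISA deviation = -13 − (-11) = -2°C.
Density altitude = 13000 + 120 × (-2) = 13000 + (-240) = 12760 ft.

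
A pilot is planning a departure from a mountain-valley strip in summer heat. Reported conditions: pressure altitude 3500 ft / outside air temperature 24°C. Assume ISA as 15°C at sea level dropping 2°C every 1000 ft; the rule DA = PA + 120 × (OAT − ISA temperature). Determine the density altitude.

ISA temperature at 3500 ft = 15 − 2 × (3500/1000) = 8°C.
ISA deviation = 24 − 8 = +16°C.
Density altitude = 3500 + 120 × (16) = 3500 + (+1920) = 5420 ft.

5420 ft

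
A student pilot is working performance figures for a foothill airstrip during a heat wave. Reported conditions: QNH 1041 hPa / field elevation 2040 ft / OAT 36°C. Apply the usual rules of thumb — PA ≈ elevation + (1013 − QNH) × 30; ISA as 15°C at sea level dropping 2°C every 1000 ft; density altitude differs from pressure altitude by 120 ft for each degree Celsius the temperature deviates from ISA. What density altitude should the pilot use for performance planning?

Pressure altitude = 2040 + (1013 − 1041) × 30 = 2040 + (-840) = 1200 ft.
ISA temperature at 1200 ft = 15 − 2 × (1200/1000) = 12.6°C.
ISA deviation = 36 − 12.6 = +23.4°C.
Density altitude = 1200 + 120 × (23.4) = 4008 ft.

4008 ft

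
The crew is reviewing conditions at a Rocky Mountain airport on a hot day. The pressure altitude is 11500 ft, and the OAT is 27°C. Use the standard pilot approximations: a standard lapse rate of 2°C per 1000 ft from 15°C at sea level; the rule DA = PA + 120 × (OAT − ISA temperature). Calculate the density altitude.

ISA temperature at 11500 ft = 15 − 2 × (11500/1000) = -8°C.
ISA deviation = 27 − (-8) = +35°C.
Density altitude = 11500 + 120 × (35) = 11500 + (+4200) = 15700 ft.

15700 ft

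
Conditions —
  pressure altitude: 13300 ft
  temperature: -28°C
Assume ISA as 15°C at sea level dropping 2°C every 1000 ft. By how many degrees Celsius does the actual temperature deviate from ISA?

ISA-16.4°C

ISA temperature at 13300 ft = 15 − 2 × (13300/1000) = -11.6°C.
Deviation = OAT − ISA = -28 − (-11.6) = -16.4°C.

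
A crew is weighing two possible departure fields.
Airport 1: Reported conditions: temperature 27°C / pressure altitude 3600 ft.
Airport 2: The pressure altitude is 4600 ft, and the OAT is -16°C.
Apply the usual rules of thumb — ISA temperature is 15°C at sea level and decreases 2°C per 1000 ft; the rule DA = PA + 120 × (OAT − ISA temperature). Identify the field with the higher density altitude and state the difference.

Airport 1 by 3920 ft

Airport 1: ISA temp = 7.8°C, deviation +19.2°C, DA = 3600 + 120 × 19.2 = 5904 ft.
Airport 2: ISA temp = 5.8°C, deviation -21.8°C, DA = 4600 + 120 × (-21.8) = 1984 ft.
Airport 1 is higher by 5904 − 1984 = 3920 ft.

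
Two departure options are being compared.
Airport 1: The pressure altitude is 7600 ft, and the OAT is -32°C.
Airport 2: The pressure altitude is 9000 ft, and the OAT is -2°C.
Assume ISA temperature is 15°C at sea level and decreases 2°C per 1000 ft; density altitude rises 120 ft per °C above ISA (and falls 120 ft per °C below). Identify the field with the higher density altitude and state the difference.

Airport 2 by 5336 ft

Airport 1: ISA temp = -0.2°C, deviation -31.8°C, DA = 7600 + 120 × (-31.8) = 3784 ft.
Airport 2: ISA temp = -3°C, deviation +1°C, DA = 9000 + 120 × 1 = 9120 ft.
Airport 2 is higher by 9120 − 3784 = 5336 ft.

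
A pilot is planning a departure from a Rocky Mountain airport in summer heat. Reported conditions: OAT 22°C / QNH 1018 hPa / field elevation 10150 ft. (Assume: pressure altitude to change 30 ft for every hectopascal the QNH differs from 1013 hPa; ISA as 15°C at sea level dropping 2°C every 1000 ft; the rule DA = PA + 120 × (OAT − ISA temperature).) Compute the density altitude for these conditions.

13240 ft

Pressure altitude = 10150 + (1013 − 1018) × 30 = 10150 + (-150) = 10000 ft.
ISA temperature at 10000 ft = 15 − 2 × (10000/1000) = -5°C.
ISA deviation = 22 − (-5) = +27°C.
Density altitude = 10000 + 120 × (27) = 13240 ft.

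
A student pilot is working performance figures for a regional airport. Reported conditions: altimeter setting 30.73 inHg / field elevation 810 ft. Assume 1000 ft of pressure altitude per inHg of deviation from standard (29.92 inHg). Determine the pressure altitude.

0 ft

Pressure correction = (29.92 − 30.73) × 1000 = -810 ft.
Pressure altitude = 810 + (-810) = 0 ft.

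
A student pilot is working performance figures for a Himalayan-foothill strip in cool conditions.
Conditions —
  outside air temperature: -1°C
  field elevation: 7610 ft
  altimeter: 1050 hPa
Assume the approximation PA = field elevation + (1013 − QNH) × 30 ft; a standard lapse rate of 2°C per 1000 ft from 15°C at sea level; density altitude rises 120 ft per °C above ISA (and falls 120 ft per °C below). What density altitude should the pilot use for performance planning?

Pressure altitude = 7610 + (1013 − 1050) × 30 = 7610 + (-1110) = 6500 ft.
ISA temperature at 6500 ft = 15 − 2 × (6500/1000) = 2°C.
ISA deviation = -1 − 2 = -3°C.
Density altitude = 6500 + 120 × (-3) = 6140 ft.

6140 ft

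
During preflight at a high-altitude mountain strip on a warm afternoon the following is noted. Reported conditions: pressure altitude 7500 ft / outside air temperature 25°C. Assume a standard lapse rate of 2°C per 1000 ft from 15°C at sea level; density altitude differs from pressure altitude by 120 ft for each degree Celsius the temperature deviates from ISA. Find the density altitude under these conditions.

10500 ft

ISA temperature at 7500 ft = 15 − 2 × (7500/1000) = 0°C.
ISA deviation = 25 − 0 = +25°C.
Density altitude = 7500 + 120 × (25) = 7500 + (+3000) = 10500 ft.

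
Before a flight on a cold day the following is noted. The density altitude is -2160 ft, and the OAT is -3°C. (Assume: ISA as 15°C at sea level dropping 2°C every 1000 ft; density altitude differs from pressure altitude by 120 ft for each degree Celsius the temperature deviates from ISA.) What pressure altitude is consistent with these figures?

0 ft

DA = PA + 120 × (OAT − (15 − 2·PA/1000)) = PA + 120·OAT − 1800 + 0.24·PA = 1.24·PA + 120·OAT − 1800.
So 1.24·PA = -2160 − 120 × (-3) + 1800 = 0.
PA = 0 / 1.24 = 0 ft.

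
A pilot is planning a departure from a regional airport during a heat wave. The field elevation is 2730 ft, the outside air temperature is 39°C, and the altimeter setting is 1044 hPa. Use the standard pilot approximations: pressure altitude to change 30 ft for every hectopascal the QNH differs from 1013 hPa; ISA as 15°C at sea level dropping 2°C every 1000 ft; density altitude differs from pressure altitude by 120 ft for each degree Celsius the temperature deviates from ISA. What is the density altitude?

Pressure altitude = 2730 + (1013 − 1044) × 30 = 2730 + (-930) = 1800 ft.
ISA temperature at 1800 ft = 15 − 2 × (1800/1000) = 11.4°C.
ISA deviation = 39 − 11.4 = +27.6°C.
Density altitude = 1800 + 120 × (27.6) = 5112 ft.

5112 ft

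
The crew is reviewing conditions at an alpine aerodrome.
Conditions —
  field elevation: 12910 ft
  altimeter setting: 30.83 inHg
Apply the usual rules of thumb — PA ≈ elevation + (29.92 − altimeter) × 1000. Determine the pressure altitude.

12000 ft

Pressure correction = (29.92 − 30.83) × 1000 = -910 ft.
Pressure altitude = 12910 + (-910) = 12000 ft.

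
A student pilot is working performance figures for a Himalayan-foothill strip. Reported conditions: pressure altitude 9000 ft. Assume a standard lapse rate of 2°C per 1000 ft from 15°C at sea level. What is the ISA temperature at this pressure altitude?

ISA temperature = 15 − 2 × (9000/1000) = 15 − 18 = -3°C.

-3°C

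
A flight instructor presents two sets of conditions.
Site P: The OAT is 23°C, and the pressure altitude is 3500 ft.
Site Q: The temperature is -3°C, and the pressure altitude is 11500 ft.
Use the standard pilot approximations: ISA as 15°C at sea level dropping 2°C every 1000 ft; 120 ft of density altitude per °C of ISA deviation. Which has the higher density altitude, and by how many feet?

Site Q by 6800 ft

Site P: ISA temp = 8°C, deviation +15°C, DA = 3500 + 120 × 15 = 5300 ft.
Site Q: ISA temp = -8°C, deviation +5°C, DA = 11500 + 120 × 5 = 12100 ft.
Site Q is higher by 12100 − 5300 = 6800 ft.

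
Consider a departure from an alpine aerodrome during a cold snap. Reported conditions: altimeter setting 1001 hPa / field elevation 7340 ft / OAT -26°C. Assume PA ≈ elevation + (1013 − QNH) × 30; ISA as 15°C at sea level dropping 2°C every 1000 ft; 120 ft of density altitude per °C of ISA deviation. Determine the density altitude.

Pressure altitude = 7340 + (1013 − 1001) × 30 = 7340 + (+360) = 7700 ft.
ISA temperature at 7700 ft = 15 − 2 × (7700/1000) = -0.4°C.
ISA deviation = -26 − (-0.4) = -25.6°C.
Density altitude = 7700 + 120 × (-25.6) = 4628 ft.

4628 ft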